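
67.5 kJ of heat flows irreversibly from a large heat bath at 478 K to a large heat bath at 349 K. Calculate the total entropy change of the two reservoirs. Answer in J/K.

ΔS_total = 52.2 J/K

ΔS_hot = −Q/T_H = −67500/478 = -141.2 J/K and ΔS_cold = +Q/T_C = 67500/349 = 193.4 J/K.
ΔS_total = -141.2 + 193.4 = 52.2 J/K, positive as the second law requires.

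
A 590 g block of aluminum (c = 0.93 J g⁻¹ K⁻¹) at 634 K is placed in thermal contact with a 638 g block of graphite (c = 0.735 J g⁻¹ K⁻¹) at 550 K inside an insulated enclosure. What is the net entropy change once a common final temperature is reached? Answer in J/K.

Energy balance: T_f = (m₁c₁T₁ + m₂c₂T₂)/(m₁c₁ + m₂c₂) = 595.29 K.
ΔS₁ = m₁c₁ ln(T_f/T₁) = 548.7 × ln(595.29/634) = -34.57 J/K.
ΔS₂ = m₂c₂ ln(T_f/T₂) = 468.93 × ln(595.29/550) = 37.11 J/K.
ΔS_total = -34.57 + 37.11 = 2.54 J/K.

ΔS_total = 2.54 J/K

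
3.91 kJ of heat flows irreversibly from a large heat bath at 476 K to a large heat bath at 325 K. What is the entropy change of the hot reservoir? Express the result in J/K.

The hot reservoir loses heat Q, so ΔS_hot = −Q/T_H = −3910/476 = -8.21 J/K.

ΔS_hot = -8.21 J/K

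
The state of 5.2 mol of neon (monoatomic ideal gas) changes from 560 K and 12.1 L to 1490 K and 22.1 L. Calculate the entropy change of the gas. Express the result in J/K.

ΔS = 89.5 J/K

Entropy is a state function: ΔS = nC_V ln(T₂/T₁) + nR ln(V₂/V₁), with C_V = 3R/2 = 12.47 J mol⁻¹ K⁻¹ for a monoatomic ideal gas.
ΔS = 5.2 × [12.47 × ln(1490/560) + 8.314 × ln(22.1/12.1)] = 89.5 J/K.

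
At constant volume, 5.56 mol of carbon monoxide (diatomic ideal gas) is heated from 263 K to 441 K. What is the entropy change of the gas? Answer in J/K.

ΔS = 59.7 J/K

At constant volume, ΔS = nC_V ln(T₂/T₁) with C_V = 5R/2 = 20.79 J mol⁻¹ K⁻¹.
ΔS = 5.56 × 20.79 × ln(441/263) = 59.7 J/K.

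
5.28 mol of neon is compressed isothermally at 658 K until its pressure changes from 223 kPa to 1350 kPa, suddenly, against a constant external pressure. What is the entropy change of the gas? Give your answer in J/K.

ΔS_gas = -79 J/K

Entropy is a state function, so ΔS_gas depends only on the end states.
For an isothermal ideal gas ΔS_gas = nR ln(P₁/P₂) = 5.28 × 8.314 × ln(223/1350) = -79 J/K.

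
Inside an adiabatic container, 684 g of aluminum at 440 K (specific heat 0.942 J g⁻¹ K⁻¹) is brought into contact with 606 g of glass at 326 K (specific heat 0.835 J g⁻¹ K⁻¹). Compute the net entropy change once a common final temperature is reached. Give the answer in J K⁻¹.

ΔS_total = 12.5 J/K

Energy balance: T_f = (m₁c₁T₁ + m₂c₂T₂)/(m₁c₁ + m₂c₂) = 389.85 K.
ΔS₁ = m₁c₁ ln(T_f/T₁) = 644.328 × ln(389.85/440) = -77.97 J/K.
ΔS₂ = m₂c₂ ln(T_f/T₂) = 506.01 × ln(389.85/326) = 90.51 J/K.
ΔS_total = -77.97 + 90.51 = 12.5 J/K.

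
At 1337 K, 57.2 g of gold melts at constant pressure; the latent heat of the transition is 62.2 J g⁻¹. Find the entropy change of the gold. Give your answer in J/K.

ΔS = 2.66 J/K

Heat absorbed by the substance: Q = mL = 57.2 × 62.2 = 3557.84 J.
At constant T, ΔS = Q_rev/T = 3557.84 / 1337 = 2.66 J/K.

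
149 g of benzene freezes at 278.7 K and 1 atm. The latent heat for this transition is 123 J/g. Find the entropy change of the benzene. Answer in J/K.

ΔS = -65.8 J/K

Heat released by the substance: Q = −mL = −149 × 123 = −18327 J.
At constant T, ΔS = Q_rev/T = −18327 / 278.7 = -65.8 J/K.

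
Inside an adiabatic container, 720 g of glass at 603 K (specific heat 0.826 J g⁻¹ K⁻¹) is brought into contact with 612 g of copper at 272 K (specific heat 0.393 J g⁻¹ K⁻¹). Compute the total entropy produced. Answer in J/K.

Energy balance: T_f = (m₁c₁T₁ + m₂c₂T₂)/(m₁c₁ + m₂c₂) = 507.68 K.
ΔS₁ = m₁c₁ ln(T_f/T₁) = 594.72 × ln(507.68/603) = -102.3 J/K.
ΔS₂ = m₂c₂ ln(T_f/T₂) = 240.516 × ln(507.68/272) = 150.1 J/K.
ΔS_total = -102.3 + 150.1 = 47.8 J/K.

ΔS_total = 47.8 J/K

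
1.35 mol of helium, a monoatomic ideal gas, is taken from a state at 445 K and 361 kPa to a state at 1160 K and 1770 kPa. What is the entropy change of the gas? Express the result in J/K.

ΔS = 9.04 J/K

ΔS = nC_p ln(T₂/T₁) − nR ln(P₂/P₁), with C_p = 5R/2 = 20.79 J mol⁻¹ K⁻¹ for a monoatomic ideal gas.
ΔS = 1.35 × [20.79 × ln(1160/445) − 8.314 × ln(1770/361)] = 9.04 J/K.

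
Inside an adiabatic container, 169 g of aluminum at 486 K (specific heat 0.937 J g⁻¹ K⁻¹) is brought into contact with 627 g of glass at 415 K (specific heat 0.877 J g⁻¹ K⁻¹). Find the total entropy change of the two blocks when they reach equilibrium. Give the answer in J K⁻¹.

ΔS_total = 1.58 J/K

Energy balance: T_f = (m₁c₁T₁ + m₂c₂T₂)/(m₁c₁ + m₂c₂) = 430.87 K.
ΔS₁ = m₁c₁ ln(T_f/T₁) = 158.353 × ln(430.87/486) = -19.06 J/K.
ΔS₂ = m₂c₂ ln(T_f/T₂) = 549.879 × ln(430.87/415) = 20.64 J/K.
ΔS_total = -19.06 + 20.64 = 1.58 J/K.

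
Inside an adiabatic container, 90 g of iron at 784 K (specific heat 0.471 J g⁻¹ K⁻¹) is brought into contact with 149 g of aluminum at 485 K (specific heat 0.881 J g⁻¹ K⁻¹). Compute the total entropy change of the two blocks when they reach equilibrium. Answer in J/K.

ΔS_total = 3.99 J/K

Energy balance: T_f = (m₁c₁T₁ + m₂c₂T₂)/(m₁c₁ + m₂c₂) = 557.99 K.
ΔS₁ = m₁c₁ ln(T_f/T₁) = 42.39 × ln(557.99/784) = -14.416 J/K.
ΔS₂ = m₂c₂ ln(T_f/T₂) = 131.269 × ln(557.99/485) = 18.402 J/K.
ΔS_total = -14.416 + 18.402 = 3.99 J/K.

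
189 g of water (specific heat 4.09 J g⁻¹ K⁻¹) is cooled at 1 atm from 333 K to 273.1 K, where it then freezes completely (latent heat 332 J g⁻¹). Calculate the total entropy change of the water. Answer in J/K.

ΔS = -383 J/K

Cooling step: ΔS₁ = m c ln(T_tr/T_i) = 189 × 4.09 × ln(273.1/333) = -153.3 J/K.
Phase change: ΔS₂ = −mL/T_tr = −189 × 332 / 273.1 = -229.8 J/K.
ΔS_total = (-153.3) + (-229.8) = -383 J/K.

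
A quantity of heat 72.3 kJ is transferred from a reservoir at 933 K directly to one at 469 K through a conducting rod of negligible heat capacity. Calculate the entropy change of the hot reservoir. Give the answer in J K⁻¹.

The hot reservoir loses heat Q, so ΔS_hot = −Q/T_H = −72300/933 = -77.5 J/K.

ΔS_hot = -77.5 J/K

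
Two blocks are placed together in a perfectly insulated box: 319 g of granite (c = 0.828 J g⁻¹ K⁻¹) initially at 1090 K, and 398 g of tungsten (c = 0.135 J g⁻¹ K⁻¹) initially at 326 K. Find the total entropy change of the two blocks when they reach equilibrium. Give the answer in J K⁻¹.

Energy balance: T_f = (m₁c₁T₁ + m₂c₂T₂)/(m₁c₁ + m₂c₂) = 960.86 K.
ΔS₁ = m₁c₁ ln(T_f/T₁) = 264.132 × ln(960.86/1090) = -33.31 J/K.
ΔS₂ = m₂c₂ ln(T_f/T₂) = 53.73 × ln(960.86/326) = 58.08 J/K.
ΔS_total = -33.31 + 58.08 = 24.8 J/K.

ΔS_total = 24.8 J/K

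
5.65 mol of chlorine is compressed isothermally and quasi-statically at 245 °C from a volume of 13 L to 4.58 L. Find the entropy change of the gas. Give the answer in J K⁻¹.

ΔS_gas = -49 J/K

For an isothermal ideal gas ΔS_gas = nR ln(V₂/V₁) = 5.65 × 8.314 × ln(4.58/13) = -49 J/K.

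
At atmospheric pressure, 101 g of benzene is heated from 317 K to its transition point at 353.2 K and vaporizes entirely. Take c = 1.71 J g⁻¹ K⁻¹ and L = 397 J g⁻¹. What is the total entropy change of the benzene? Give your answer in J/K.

ΔS = 132 J/K

Warming step: ΔS₁ = m c ln(T_tr/T_i) = 101 × 1.71 × ln(353.2/317) = 18.68 J/K.
Phase change: ΔS₂ = +mL/T_tr = 101 × 397 / 353.2 = 113.5 J/K.
ΔS_total = (18.68) + (113.5) = 132 J/K.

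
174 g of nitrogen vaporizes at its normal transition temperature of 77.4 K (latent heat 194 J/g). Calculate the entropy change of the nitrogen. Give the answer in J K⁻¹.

Heat absorbed by the substance: Q = mL = 174 × 194 = 33756 J.
At constant T, ΔS = Q_rev/T = 33756 / 77.4 = 436 J/K.

ΔS = 436 J/K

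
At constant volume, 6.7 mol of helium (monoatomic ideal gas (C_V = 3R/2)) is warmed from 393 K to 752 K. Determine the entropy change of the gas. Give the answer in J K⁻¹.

At constant volume, ΔS = nC_V ln(T₂/T₁) with C_V = 3R/2 = 12.47 J mol⁻¹ K⁻¹.
ΔS = 6.7 × 12.47 × ln(752/393) = 54.2 J/K.

ΔS = 54.2 J/K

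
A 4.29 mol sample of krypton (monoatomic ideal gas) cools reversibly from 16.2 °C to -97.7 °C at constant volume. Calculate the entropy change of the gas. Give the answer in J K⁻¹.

ΔS = -26.8 J/K

In kelvin: T₁ = 289.35 K, T₂ = 175.45 K. At constant volume, ΔS = nC_V ln(T₂/T₁) with C_V = 3R/2 = 12.47 J mol⁻¹ K⁻¹.
ΔS = 4.29 × 12.47 × ln(175.45/289.35) = -26.8 J/K.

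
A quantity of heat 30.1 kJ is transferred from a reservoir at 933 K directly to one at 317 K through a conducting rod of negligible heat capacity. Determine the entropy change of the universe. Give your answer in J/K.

ΔS_total = 62.7 J/K

ΔS_hot = −Q/T_H = −30100/933 = -32.26 J/K and ΔS_cold = +Q/T_C = 30100/317 = 94.95 J/K.
ΔS_total = -32.26 + 94.95 = 62.7 J/K, positive as the second law requires.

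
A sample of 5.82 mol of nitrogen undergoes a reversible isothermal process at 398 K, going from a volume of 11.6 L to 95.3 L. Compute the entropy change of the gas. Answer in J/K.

For an isothermal ideal gas ΔS_gas = nR ln(V₂/V₁) = 5.82 × 8.314 × ln(95.3/11.6) = 102 J/K.

ΔS_gas = 102 J/K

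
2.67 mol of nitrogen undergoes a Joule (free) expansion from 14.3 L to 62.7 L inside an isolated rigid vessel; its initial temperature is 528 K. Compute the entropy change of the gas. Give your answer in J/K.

For an ideal gas in free expansion Q = 0 and W = 0, so T is unchanged.
Entropy is a state function; using a reversible isothermal path, ΔS_gas = nR ln(V₂/V₁) = 2.67 × 8.314 × ln(62.7/14.3) = 32.8 J/K.

ΔS_gas = 32.8 J/K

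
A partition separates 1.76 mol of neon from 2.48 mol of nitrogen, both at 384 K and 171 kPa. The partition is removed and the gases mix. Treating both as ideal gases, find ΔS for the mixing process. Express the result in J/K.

Mole fractions: x_A = 1.76/4.24 = 0.415, x_B = 0.585.
ΔS_mix = −R(n_A ln x_A + n_B ln x_B) = −8.314 × (1.76 ln 0.415 + 2.48 ln 0.585) = 23.9 J/K.

ΔS_mix = 23.9 J/K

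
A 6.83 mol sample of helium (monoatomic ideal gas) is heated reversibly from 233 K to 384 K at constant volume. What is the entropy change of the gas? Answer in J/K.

ΔS = 42.6 J/K

At constant volume, ΔS = nC_V ln(T₂/T₁) with C_V = 3R/2 = 12.47 J mol⁻¹ K⁻¹.
ΔS = 6.83 × 12.47 × ln(384/233) = 42.6 J/K.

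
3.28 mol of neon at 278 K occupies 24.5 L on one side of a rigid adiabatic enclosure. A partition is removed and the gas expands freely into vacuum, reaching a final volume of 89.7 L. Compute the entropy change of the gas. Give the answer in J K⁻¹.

ΔS_gas = 35.4 J/K

For an ideal gas in free expansion Q = 0 and W = 0, so T is unchanged.
Entropy is a state function; using a reversible isothermal path, ΔS_gas = nR ln(V₂/V₁) = 3.28 × 8.314 × ln(89.7/24.5) = 35.4 J/K.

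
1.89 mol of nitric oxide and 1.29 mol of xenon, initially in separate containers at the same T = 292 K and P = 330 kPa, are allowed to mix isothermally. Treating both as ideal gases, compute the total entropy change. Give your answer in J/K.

Mole fractions: x_A = 1.89/3.18 = 0.594, x_B = 0.406.
ΔS_mix = −R(n_A ln x_A + n_B ln x_B) = −8.314 × (1.89 ln 0.594 + 1.29 ln 0.406) = 17.9 J/K.

ΔS_mix = 17.9 J/K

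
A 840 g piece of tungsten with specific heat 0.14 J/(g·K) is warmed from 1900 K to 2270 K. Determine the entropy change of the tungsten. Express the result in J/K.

ΔS = 20.9 J/K

ΔS = ∫dQ_rev/T = m c ln(T₂/T₁) = 840 × 0.14 × ln(2270/1900) = 20.9 J/K.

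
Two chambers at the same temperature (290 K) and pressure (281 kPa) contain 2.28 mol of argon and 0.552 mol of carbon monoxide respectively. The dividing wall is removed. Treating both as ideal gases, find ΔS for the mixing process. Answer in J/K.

ΔS_mix = 11.6 J/K

Mole fractions: x_A = 2.28/2.83 = 0.805, x_B = 0.195.
ΔS_mix = −R(n_A ln x_A + n_B ln x_B) = −8.314 × (2.28 ln 0.805 + 0.552 ln 0.195) = 11.6 J/K.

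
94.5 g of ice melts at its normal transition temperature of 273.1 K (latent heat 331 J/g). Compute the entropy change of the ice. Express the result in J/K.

ΔS = 115 J/K

Heat absorbed by the substance: Q = mL = 94.5 × 331 = 31279.5 J.
At constant T, ΔS = Q_rev/T = 31279.5 / 273.1 = 115 J/K.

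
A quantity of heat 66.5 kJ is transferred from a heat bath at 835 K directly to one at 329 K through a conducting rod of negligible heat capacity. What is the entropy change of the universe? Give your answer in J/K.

ΔS_hot = −Q/T_H = −66500/835 = -79.64 J/K and ΔS_cold = +Q/T_C = 66500/329 = 202.1 J/K.
ΔS_total = -79.64 + 202.1 = 122 J/K, positive as the second law requires.

ΔS_total = 122 J/K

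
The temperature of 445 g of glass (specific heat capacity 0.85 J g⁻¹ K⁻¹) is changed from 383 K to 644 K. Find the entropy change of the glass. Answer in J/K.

ΔS = 197 J/K

ΔS = ∫dQ_rev/T = m c ln(T₂/T₁) = 445 × 0.85 × ln(644/383) = 197 J/K.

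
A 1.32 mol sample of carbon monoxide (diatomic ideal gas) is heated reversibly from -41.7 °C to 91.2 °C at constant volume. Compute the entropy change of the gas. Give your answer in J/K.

ΔS = 12.4 J/K

In kelvin: T₁ = 231.45 K, T₂ = 364.35 K. At constant volume, ΔS = nC_V ln(T₂/T₁) with C_V = 5R/2 = 20.79 J mol⁻¹ K⁻¹.
ΔS = 1.32 × 20.79 × ln(364.35/231.45) = 12.4 J/K.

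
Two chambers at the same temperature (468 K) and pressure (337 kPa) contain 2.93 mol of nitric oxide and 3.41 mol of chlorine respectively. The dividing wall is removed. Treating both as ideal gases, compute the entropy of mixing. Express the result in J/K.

ΔS_mix = 36.4 J/K

Mole fractions: x_A = 2.93/6.34 = 0.462, x_B = 0.538.
ΔS_mix = −R(n_A ln x_A + n_B ln x_B) = −8.314 × (2.93 ln 0.462 + 3.41 ln 0.538) = 36.4 J/K.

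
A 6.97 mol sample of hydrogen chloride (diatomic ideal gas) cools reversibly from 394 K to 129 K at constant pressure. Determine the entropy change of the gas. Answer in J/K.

At constant pressure, ΔS = nC_p ln(T₂/T₁) with C_p = 7R/2 = 29.1 J mol⁻¹ K⁻¹.
ΔS = 6.97 × 29.1 × ln(129/394) = -226 J/K.

ΔS = -226 J/K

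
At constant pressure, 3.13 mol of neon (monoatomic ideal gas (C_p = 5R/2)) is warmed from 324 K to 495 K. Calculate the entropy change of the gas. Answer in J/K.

ΔS = 27.6 J/K

At constant pressure, ΔS = nC_p ln(T₂/T₁) with C_p = 5R/2 = 20.79 J mol⁻¹ K⁻¹.
ΔS = 3.13 × 20.79 × ln(495/324) = 27.6 J/K.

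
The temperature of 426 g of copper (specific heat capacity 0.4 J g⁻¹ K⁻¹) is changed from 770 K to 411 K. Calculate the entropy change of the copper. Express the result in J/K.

ΔS = -107 J/K

ΔS = ∫dQ_rev/T = m c ln(T₂/T₁) = 426 × 0.4 × ln(411/770) = -107 J/K.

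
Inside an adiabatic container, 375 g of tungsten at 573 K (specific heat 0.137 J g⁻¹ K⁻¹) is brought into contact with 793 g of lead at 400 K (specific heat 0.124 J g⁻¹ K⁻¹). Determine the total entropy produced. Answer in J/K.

Energy balance: T_f = (m₁c₁T₁ + m₂c₂T₂)/(m₁c₁ + m₂c₂) = 459.37 K.
ΔS₁ = m₁c₁ ln(T_f/T₁) = 51.375 × ln(459.37/573) = -11.36 J/K.
ΔS₂ = m₂c₂ ln(T_f/T₂) = 98.332 × ln(459.37/400) = 13.61 J/K.
ΔS_total = -11.36 + 13.61 = 2.25 J/K.

ΔS_total = 2.25 J/K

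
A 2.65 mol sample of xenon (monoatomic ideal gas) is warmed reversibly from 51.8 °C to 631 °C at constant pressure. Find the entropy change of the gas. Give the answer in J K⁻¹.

ΔS = 56.4 J/K

In kelvin: T₁ = 324.95 K, T₂ = 904.15 K. At constant pressure, ΔS = nC_p ln(T₂/T₁) with C_p = 5R/2 = 20.79 J mol⁻¹ K⁻¹.
ΔS = 2.65 × 20.79 × ln(904.15/324.95) = 56.4 J/K.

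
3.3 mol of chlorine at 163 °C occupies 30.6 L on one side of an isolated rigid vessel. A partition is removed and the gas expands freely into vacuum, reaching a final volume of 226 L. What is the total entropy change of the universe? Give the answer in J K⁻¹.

For an ideal gas in free expansion Q = 0 and W = 0, so T is unchanged.
Entropy is a state function; using a reversible isothermal path, ΔS_gas = nR ln(V₂/V₁) = 3.3 × 8.314 × ln(226/30.6) = 54.9 J/K.
The insulated surroundings exchange no heat, so ΔS_surr = 0 and ΔS_universe = ΔS_gas.

ΔS_universe = 54.9 J/K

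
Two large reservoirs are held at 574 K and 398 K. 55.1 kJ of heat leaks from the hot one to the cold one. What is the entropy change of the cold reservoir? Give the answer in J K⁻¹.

The cold reservoir gains heat Q, so ΔS_cold = +Q/T_C = 55100/398 = 138 J/K.

ΔS_cold = 138 J/K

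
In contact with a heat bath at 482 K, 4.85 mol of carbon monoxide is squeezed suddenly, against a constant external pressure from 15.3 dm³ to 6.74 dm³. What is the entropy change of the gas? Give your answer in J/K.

ΔS_gas = -33.1 J/K

Entropy is a state function, so ΔS_gas depends only on the end states.
For an isothermal ideal gas ΔS_gas = nR ln(V₂/V₁) = 4.85 × 8.314 × ln(6.74/15.3) = -33.1 J/K.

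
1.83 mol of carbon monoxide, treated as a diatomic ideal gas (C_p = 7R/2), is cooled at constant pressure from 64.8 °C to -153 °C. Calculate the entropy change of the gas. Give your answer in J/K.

In kelvin: T₁ = 337.95 K, T₂ = 120.15 K. At constant pressure, ΔS = nC_p ln(T₂/T₁) with C_p = 7R/2 = 29.1 J mol⁻¹ K⁻¹.
ΔS = 1.83 × 29.1 × ln(120.15/337.95) = -55.1 J/K.

ΔS = -55.1 J/K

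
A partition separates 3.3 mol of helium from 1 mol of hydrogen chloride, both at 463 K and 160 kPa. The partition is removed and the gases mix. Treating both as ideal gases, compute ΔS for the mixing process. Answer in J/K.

ΔS_mix = 19.4 J/K

Mole fractions: x_A = 3.3/4.3 = 0.767, x_B = 0.233.
ΔS_mix = −R(n_A ln x_A + n_B ln x_B) = −8.314 × (3.3 ln 0.767 + 1 ln 0.233) = 19.4 J/K.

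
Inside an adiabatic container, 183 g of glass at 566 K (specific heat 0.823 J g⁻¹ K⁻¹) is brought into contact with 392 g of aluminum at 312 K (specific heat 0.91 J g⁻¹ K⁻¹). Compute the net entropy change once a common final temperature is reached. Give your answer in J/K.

Energy balance: T_f = (m₁c₁T₁ + m₂c₂T₂)/(m₁c₁ + m₂c₂) = 387.4 K.
ΔS₁ = m₁c₁ ln(T_f/T₁) = 150.609 × ln(387.4/566) = -57.1 J/K.
ΔS₂ = m₂c₂ ln(T_f/T₂) = 356.72 × ln(387.4/312) = 77.22 J/K.
ΔS_total = -57.1 + 77.22 = 20.1 J/K.

ΔS_total = 20.1 J/K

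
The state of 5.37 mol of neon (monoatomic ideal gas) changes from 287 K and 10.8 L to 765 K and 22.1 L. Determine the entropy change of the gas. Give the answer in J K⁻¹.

ΔS = 97.6 J/K

Entropy is a state function: ΔS = nC_V ln(T₂/T₁) + nR ln(V₂/V₁), with C_V = 3R/2 = 12.47 J mol⁻¹ K⁻¹ for a monoatomic ideal gas.
ΔS = 5.37 × [12.47 × ln(765/287) + 8.314 × ln(22.1/10.8)] = 97.6 J/K.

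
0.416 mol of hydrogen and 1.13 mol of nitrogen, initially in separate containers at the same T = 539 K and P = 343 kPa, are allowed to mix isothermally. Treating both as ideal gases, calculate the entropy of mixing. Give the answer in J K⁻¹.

ΔS_mix = 7.49 J/K

Mole fractions: x_A = 0.416/1.55 = 0.269, x_B = 0.731.
ΔS_mix = −R(n_A ln x_A + n_B ln x_B) = −8.314 × (0.416 ln 0.269 + 1.13 ln 0.731) = 7.49 J/K.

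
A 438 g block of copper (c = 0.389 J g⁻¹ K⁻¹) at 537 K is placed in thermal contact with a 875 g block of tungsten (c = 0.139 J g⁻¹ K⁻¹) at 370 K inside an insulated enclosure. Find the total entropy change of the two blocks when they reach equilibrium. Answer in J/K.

Energy balance: T_f = (m₁c₁T₁ + m₂c₂T₂)/(m₁c₁ + m₂c₂) = 467.44 K.
ΔS₁ = m₁c₁ ln(T_f/T₁) = 170.382 × ln(467.44/537) = -23.636 J/K.
ΔS₂ = m₂c₂ ln(T_f/T₂) = 121.625 × ln(467.44/370) = 28.433 J/K.
ΔS_total = -23.636 + 28.433 = 4.8 J/K.

ΔS_total = 4.8 J/K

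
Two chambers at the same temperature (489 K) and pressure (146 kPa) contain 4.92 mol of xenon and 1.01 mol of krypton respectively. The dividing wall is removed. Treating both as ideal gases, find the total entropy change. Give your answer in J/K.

ΔS_mix = 22.5 J/K

Mole fractions: x_A = 4.92/5.93 = 0.83, x_B = 0.17.
ΔS_mix = −R(n_A ln x_A + n_B ln x_B) = −8.314 × (4.92 ln 0.83 + 1.01 ln 0.17) = 22.5 J/K.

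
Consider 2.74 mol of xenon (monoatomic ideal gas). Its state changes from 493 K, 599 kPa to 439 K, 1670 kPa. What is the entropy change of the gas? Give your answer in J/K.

ΔS = nC_p ln(T₂/T₁) − nR ln(P₂/P₁), with C_p = 5R/2 = 20.79 J mol⁻¹ K⁻¹ for a monoatomic ideal gas.
ΔS = 2.74 × [20.79 × ln(439/493) − 8.314 × ln(1670/599)] = -30 J/K.

ΔS = -30 J/K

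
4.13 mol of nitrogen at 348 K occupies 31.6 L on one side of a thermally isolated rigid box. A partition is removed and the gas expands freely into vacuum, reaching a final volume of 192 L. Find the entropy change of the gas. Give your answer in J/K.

For an ideal gas in free expansion Q = 0 and W = 0, so T is unchanged.
Entropy is a state function; using a reversible isothermal path, ΔS_gas = nR ln(V₂/V₁) = 4.13 × 8.314 × ln(192/31.6) = 62 J/K.

ΔS_gas = 62 J/K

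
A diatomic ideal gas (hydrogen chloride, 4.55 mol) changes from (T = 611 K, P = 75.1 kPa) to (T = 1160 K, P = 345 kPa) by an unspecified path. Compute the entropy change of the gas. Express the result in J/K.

ΔS = 27.2 J/K

ΔS = nC_p ln(T₂/T₁) − nR ln(P₂/P₁), with C_p = 7R/2 = 29.1 J mol⁻¹ K⁻¹ for a diatomic ideal gas.
ΔS = 4.55 × [29.1 × ln(1160/611) − 8.314 × ln(345/75.1)] = 27.2 J/K.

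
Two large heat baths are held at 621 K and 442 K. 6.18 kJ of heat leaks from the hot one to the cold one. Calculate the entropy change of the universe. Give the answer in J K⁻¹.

ΔS_hot = −Q/T_H = −6180/621 = -9.952 J/K and ΔS_cold = +Q/T_C = 6180/442 = 13.98 J/K.
ΔS_total = -9.952 + 13.98 = 4.03 J/K, positive as the second law requires.

ΔS_total = 4.03 J/K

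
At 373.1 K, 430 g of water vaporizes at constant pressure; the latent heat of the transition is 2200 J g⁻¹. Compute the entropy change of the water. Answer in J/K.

Heat absorbed by the substance: Q = mL = 430 × 2200 = 946000 J.
At constant T, ΔS = Q_rev/T = 946000 / 373.1 = 2540 J/K.

ΔS = 2540 J/K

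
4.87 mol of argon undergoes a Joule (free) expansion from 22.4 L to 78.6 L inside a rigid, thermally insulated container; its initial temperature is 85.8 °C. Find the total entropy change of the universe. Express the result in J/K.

ΔS_universe = 50.8 J/K

No heat is exchanged and no work is done, so the ideal-gas temperature stays constant.
Entropy is a state function; using a reversible isothermal path, ΔS_gas = nR ln(V₂/V₁) = 4.87 × 8.314 × ln(78.6/22.4) = 50.8 J/K.
The insulated surroundings exchange no heat, so ΔS_surr = 0 and ΔS_universe = ΔS_gas.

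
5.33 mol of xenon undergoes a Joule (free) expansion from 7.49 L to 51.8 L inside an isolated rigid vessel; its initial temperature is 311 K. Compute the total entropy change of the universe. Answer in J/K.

For an ideal gas in free expansion Q = 0 and W = 0, so T is unchanged.
Entropy is a state function; using a reversible isothermal path, ΔS_gas = nR ln(V₂/V₁) = 5.33 × 8.314 × ln(51.8/7.49) = 85.7 J/K.
The insulated surroundings exchange no heat, so ΔS_surr = 0 and ΔS_universe = ΔS_gas.

ΔS_universe = 85.7 J/K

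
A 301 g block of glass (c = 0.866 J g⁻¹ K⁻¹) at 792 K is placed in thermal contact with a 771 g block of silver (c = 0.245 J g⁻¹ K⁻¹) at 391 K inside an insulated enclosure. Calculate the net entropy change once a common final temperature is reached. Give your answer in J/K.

Energy balance: T_f = (m₁c₁T₁ + m₂c₂T₂)/(m₁c₁ + m₂c₂) = 623.51 K.
ΔS₁ = m₁c₁ ln(T_f/T₁) = 260.666 × ln(623.51/792) = -62.35 J/K.
ΔS₂ = m₂c₂ ln(T_f/T₂) = 188.895 × ln(623.51/391) = 88.15 J/K.
ΔS_total = -62.35 + 88.15 = 25.8 J/K.

ΔS_total = 25.8 J/K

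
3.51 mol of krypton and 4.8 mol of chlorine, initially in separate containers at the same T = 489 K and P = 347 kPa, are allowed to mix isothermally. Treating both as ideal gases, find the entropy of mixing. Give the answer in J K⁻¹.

ΔS_mix = 47.1 J/K

Mole fractions: x_A = 3.51/8.31 = 0.422, x_B = 0.578.
ΔS_mix = −R(n_A ln x_A + n_B ln x_B) = −8.314 × (3.51 ln 0.422 + 4.8 ln 0.578) = 47.1 J/K.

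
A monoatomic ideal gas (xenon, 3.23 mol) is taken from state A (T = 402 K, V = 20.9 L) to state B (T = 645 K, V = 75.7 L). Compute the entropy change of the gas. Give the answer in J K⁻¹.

ΔS = 53.6 J/K

Entropy is a state function: ΔS = nC_V ln(T₂/T₁) + nR ln(V₂/V₁), with C_V = 3R/2 = 12.47 J mol⁻¹ K⁻¹ for a monoatomic ideal gas.
ΔS = 3.23 × [12.47 × ln(645/402) + 8.314 × ln(75.7/20.9)] = 53.6 J/K.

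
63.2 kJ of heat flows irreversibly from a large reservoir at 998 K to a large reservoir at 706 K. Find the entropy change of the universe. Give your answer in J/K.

ΔS_total = 26.2 J/K

ΔS_hot = −Q/T_H = −63200/998 = -63.33 J/K and ΔS_cold = +Q/T_C = 63200/706 = 89.52 J/K.
ΔS_total = -63.33 + 89.52 = 26.2 J/K, positive as the second law requires.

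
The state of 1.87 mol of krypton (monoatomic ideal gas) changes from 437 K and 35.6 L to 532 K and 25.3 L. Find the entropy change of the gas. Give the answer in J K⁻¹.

ΔS = -0.723 J/K

Entropy is a state function: ΔS = nC_V ln(T₂/T₁) + nR ln(V₂/V₁), with C_V = 3R/2 = 12.47 J mol⁻¹ K⁻¹ for a monoatomic ideal gas.
ΔS = 1.87 × [12.47 × ln(532/437) + 8.314 × ln(25.3/35.6)] = -0.723 J/K.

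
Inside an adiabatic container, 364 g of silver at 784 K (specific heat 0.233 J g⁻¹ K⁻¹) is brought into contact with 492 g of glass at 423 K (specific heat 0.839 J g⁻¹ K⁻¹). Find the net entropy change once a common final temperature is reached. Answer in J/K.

Energy balance: T_f = (m₁c₁T₁ + m₂c₂T₂)/(m₁c₁ + m₂c₂) = 484.53 K.
ΔS₁ = m₁c₁ ln(T_f/T₁) = 84.812 × ln(484.53/784) = -40.81 J/K.
ΔS₂ = m₂c₂ ln(T_f/T₂) = 412.788 × ln(484.53/423) = 56.06 J/K.
ΔS_total = -40.81 + 56.06 = 15.2 J/K.

ΔS_total = 15.2 J/K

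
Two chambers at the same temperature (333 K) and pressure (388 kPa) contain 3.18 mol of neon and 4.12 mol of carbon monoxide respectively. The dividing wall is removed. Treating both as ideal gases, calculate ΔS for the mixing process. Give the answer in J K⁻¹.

ΔS_mix = 41.6 J/K

Mole fractions: x_A = 3.18/7.3 = 0.436, x_B = 0.564.
ΔS_mix = −R(n_A ln x_A + n_B ln x_B) = −8.314 × (3.18 ln 0.436 + 4.12 ln 0.564) = 41.6 J/K.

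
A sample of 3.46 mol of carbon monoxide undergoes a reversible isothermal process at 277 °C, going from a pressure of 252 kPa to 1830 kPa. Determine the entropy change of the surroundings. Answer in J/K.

ΔS_surr = 57 J/K

For an isothermal ideal gas ΔS_gas = nR ln(P₁/P₂) = 3.46 × 8.314 × ln(252/1830) = -57 J/K.
The process is reversible, so ΔS_surr = −ΔS_gas = 57 J/K and ΔS_universe = 0.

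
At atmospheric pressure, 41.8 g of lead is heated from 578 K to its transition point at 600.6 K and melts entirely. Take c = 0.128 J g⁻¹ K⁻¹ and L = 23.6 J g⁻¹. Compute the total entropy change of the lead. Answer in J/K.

ΔS = 1.85 J/K

Warming step: ΔS₁ = m c ln(T_tr/T_i) = 41.8 × 0.128 × ln(600.6/578) = 0.2052 J/K.
Phase change: ΔS₂ = +mL/T_tr = 41.8 × 23.6 / 600.6 = 1.642 J/K.
ΔS_total = (0.2052) + (1.642) = 1.85 J/K.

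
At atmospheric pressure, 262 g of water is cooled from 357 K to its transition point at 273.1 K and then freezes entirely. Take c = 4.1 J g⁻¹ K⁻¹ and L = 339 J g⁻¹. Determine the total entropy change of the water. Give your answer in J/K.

ΔS = -613 J/K

Cooling step: ΔS₁ = m c ln(T_tr/T_i) = 262 × 4.1 × ln(273.1/357) = -287.8 J/K.
Phase change: ΔS₂ = −mL/T_tr = −262 × 339 / 273.1 = -325.2 J/K.
ΔS_total = (-287.8) + (-325.2) = -613 J/K.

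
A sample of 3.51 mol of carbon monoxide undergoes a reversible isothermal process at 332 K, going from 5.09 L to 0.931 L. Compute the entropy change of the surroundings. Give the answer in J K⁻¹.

ΔS_surr = 49.6 J/K

For an isothermal ideal gas ΔS_gas = nR ln(V₂/V₁) = 3.51 × 8.314 × ln(0.931/5.09) = -49.6 J/K.
The process is reversible, so ΔS_surr = −ΔS_gas = 49.6 J/K and ΔS_universe = 0.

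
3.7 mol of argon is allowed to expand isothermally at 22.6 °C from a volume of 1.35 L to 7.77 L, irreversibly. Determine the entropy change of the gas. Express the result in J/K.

Entropy is a state function, so ΔS_gas depends only on the end states.
For an isothermal ideal gas ΔS_gas = nR ln(V₂/V₁) = 3.7 × 8.314 × ln(7.77/1.35) = 53.8 J/K.

ΔS_gas = 53.8 J/K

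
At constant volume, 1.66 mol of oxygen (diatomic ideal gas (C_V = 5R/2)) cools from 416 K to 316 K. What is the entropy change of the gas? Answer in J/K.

ΔS = -9.49 J/K

At constant volume, ΔS = nC_V ln(T₂/T₁) with C_V = 5R/2 = 20.79 J mol⁻¹ K⁻¹.
ΔS = 1.66 × 20.79 × ln(316/416) = -9.49 J/K.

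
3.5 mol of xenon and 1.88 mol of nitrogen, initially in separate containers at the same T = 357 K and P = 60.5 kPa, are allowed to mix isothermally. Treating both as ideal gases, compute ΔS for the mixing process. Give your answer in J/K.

Mole fractions: x_A = 3.5/5.38 = 0.651, x_B = 0.349.
ΔS_mix = −R(n_A ln x_A + n_B ln x_B) = −8.314 × (3.5 ln 0.651 + 1.88 ln 0.349) = 28.9 J/K.

ΔS_mix = 28.9 J/K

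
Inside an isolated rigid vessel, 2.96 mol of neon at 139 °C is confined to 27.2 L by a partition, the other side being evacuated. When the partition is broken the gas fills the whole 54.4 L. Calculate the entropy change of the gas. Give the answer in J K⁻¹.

For an ideal gas in free expansion Q = 0 and W = 0, so T is unchanged.
Entropy is a state function; using a reversible isothermal path, ΔS_gas = nR ln(V₂/V₁) = 2.96 × 8.314 × ln(54.4/27.2) = 17.1 J/K.

ΔS_gas = 17.1 J/K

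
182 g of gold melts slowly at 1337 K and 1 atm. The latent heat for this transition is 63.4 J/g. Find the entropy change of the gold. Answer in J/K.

ΔS = 8.63 J/K

Heat absorbed by the substance: Q = mL = 182 × 63.4 = 11538.8 J.
At constant T, ΔS = Q_rev/T = 11538.8 / 1337 = 8.63 J/K.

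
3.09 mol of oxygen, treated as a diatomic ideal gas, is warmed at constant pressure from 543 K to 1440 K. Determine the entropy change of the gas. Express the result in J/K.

ΔS = 87.7 J/K

At constant pressure, ΔS = nC_p ln(T₂/T₁) with C_p = 7R/2 = 29.1 J mol⁻¹ K⁻¹.
ΔS = 3.09 × 29.1 × ln(1440/543) = 87.7 J/K.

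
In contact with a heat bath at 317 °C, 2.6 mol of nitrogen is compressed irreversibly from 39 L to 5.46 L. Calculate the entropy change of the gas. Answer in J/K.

Entropy is a state function, so ΔS_gas depends only on the end states.
For an isothermal ideal gas ΔS_gas = nR ln(V₂/V₁) = 2.6 × 8.314 × ln(5.46/39) = -42.5 J/K.

ΔS_gas = -42.5 J/K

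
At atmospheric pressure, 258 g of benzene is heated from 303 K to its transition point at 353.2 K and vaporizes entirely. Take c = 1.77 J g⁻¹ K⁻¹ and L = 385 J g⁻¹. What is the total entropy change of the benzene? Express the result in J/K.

ΔS = 351 J/K

Warming step: ΔS₁ = m c ln(T_tr/T_i) = 258 × 1.77 × ln(353.2/303) = 70.01 J/K.
Phase change: ΔS₂ = +mL/T_tr = 258 × 385 / 353.2 = 281.2 J/K.
ΔS_total = (70.01) + (281.2) = 351 J/K.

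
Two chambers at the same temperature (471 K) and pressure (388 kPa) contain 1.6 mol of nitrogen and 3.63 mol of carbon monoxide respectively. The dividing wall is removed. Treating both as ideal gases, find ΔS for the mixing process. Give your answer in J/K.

Mole fractions: x_A = 1.6/5.23 = 0.306, x_B = 0.694.
ΔS_mix = −R(n_A ln x_A + n_B ln x_B) = −8.314 × (1.6 ln 0.306 + 3.63 ln 0.694) = 26.8 J/K.

ΔS_mix = 26.8 J/K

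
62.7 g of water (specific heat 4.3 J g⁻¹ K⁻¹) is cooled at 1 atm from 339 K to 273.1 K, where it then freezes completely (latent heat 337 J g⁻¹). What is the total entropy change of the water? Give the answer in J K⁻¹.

ΔS = -136 J/K

Cooling step: ΔS₁ = m c ln(T_tr/T_i) = 62.7 × 4.3 × ln(273.1/339) = -58.28 J/K.
Phase change: ΔS₂ = −mL/T_tr = −62.7 × 337 / 273.1 = -77.37 J/K.
ΔS_total = (-58.28) + (-77.37) = -136 J/K.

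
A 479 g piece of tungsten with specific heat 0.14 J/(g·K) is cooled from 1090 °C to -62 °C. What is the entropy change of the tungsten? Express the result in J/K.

In kelvin: T₁ = 1363.15 K, T₂ = 211.15 K. ΔS = ∫dQ_rev/T = m c ln(T₂/T₁) = 479 × 0.14 × ln(211.15/1363.15) = -125 J/K.

ΔS = -125 J/K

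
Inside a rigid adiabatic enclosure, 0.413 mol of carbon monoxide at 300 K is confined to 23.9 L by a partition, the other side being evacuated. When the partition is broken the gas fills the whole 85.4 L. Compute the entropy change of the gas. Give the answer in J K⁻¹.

No heat is exchanged and no work is done, so the ideal-gas temperature stays constant.
Entropy is a state function; using a reversible isothermal path, ΔS_gas = nR ln(V₂/V₁) = 0.413 × 8.314 × ln(85.4/23.9) = 4.37 J/K.

ΔS_gas = 4.37 J/K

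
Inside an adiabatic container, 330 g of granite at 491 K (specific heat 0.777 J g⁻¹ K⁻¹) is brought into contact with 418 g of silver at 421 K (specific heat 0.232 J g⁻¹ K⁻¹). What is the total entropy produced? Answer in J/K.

Energy balance: T_f = (m₁c₁T₁ + m₂c₂T₂)/(m₁c₁ + m₂c₂) = 471.79 K.
ΔS₁ = m₁c₁ ln(T_f/T₁) = 256.41 × ln(471.79/491) = -10.233 J/K.
ΔS₂ = m₂c₂ ln(T_f/T₂) = 96.976 × ln(471.79/421) = 11.046 J/K.
ΔS_total = -10.233 + 11.046 = 0.813 J/K.

ΔS_total = 0.813 J/K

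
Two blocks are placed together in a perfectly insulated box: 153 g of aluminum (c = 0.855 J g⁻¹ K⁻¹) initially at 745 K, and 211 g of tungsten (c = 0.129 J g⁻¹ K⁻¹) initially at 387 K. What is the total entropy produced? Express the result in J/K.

ΔS_total = 4.17 J/K

Energy balance: T_f = (m₁c₁T₁ + m₂c₂T₂)/(m₁c₁ + m₂c₂) = 683.34 K.
ΔS₁ = m₁c₁ ln(T_f/T₁) = 130.815 × ln(683.34/745) = -11.3014 J/K.
ΔS₂ = m₂c₂ ln(T_f/T₂) = 27.219 × ln(683.34/387) = 15.4758 J/K.
ΔS_total = -11.3014 + 15.4758 = 4.17 J/K.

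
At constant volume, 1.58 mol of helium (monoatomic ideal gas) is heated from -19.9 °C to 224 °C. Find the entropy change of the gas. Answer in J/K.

In kelvin: T₁ = 253.25 K, T₂ = 497.15 K. At constant volume, ΔS = nC_V ln(T₂/T₁) with C_V = 3R/2 = 12.47 J mol⁻¹ K⁻¹.
ΔS = 1.58 × 12.47 × ln(497.15/253.25) = 13.3 J/K.

ΔS = 13.3 J/K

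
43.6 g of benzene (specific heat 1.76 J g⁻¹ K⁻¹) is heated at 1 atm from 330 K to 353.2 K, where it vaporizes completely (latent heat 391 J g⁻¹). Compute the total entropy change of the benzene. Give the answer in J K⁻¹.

ΔS = 53.5 J/K

Warming step: ΔS₁ = m c ln(T_tr/T_i) = 43.6 × 1.76 × ln(353.2/330) = 5.214 J/K.
Phase change: ΔS₂ = +mL/T_tr = 43.6 × 391 / 353.2 = 48.27 J/K.
ΔS_total = (5.214) + (48.27) = 53.5 J/K.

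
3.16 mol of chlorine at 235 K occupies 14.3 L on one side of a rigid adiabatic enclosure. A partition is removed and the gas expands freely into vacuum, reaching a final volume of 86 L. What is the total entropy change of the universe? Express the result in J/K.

ΔS_universe = 47.1 J/K

No heat is exchanged and no work is done, so the ideal-gas temperature stays constant.
Entropy is a state function; using a reversible isothermal path, ΔS_gas = nR ln(V₂/V₁) = 3.16 × 8.314 × ln(86/14.3) = 47.1 J/K.
The insulated surroundings exchange no heat, so ΔS_surr = 0 and ΔS_universe = ΔS_gas.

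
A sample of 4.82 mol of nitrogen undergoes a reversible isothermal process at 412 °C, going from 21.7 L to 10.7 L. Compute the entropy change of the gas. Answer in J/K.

For an isothermal ideal gas ΔS_gas = nR ln(V₂/V₁) = 4.82 × 8.314 × ln(10.7/21.7) = -28.3 J/K.

ΔS_gas = -28.3 J/K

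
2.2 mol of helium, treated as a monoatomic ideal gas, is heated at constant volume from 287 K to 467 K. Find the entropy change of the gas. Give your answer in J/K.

ΔS = 13.4 J/K

At constant volume, ΔS = nC_V ln(T₂/T₁) with C_V = 3R/2 = 12.47 J mol⁻¹ K⁻¹.
ΔS = 2.2 × 12.47 × ln(467/287) = 13.4 J/K.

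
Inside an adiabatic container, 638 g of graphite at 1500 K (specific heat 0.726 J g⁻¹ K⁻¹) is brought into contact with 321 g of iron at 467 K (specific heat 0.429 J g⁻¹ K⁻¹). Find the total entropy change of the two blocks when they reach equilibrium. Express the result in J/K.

ΔS_total = 57.5 J/K

Energy balance: T_f = (m₁c₁T₁ + m₂c₂T₂)/(m₁c₁ + m₂c₂) = 1263.3 K.
ΔS₁ = m₁c₁ ln(T_f/T₁) = 463.188 × ln(1263.3/1500) = -79.56 J/K.
ΔS₂ = m₂c₂ ln(T_f/T₂) = 137.709 × ln(1263.3/467) = 137.04 J/K.
ΔS_total = -79.56 + 137.04 = 57.5 J/K.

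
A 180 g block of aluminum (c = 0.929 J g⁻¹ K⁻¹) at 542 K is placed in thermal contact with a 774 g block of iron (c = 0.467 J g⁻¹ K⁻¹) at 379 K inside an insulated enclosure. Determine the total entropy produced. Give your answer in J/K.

Energy balance: T_f = (m₁c₁T₁ + m₂c₂T₂)/(m₁c₁ + m₂c₂) = 430.56 K.
ΔS₁ = m₁c₁ ln(T_f/T₁) = 167.22 × ln(430.56/542) = -38.49 J/K.
ΔS₂ = m₂c₂ ln(T_f/T₂) = 361.458 × ln(430.56/379) = 46.1 J/K.
ΔS_total = -38.49 + 46.1 = 7.61 J/K.

ΔS_total = 7.61 J/K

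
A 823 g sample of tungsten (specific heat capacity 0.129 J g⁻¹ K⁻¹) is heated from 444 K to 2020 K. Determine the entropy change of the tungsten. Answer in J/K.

ΔS = 161 J/K

ΔS = ∫dQ_rev/T = m c ln(T₂/T₁) = 823 × 0.129 × ln(2020/444) = 161 J/K.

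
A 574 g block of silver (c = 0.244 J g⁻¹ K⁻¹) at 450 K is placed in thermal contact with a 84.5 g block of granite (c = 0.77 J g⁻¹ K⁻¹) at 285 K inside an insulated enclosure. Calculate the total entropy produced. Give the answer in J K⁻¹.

ΔS_total = 4.36 J/K

Energy balance: T_f = (m₁c₁T₁ + m₂c₂T₂)/(m₁c₁ + m₂c₂) = 397.66 K.
ΔS₁ = m₁c₁ ln(T_f/T₁) = 140.056 × ln(397.66/450) = -17.317 J/K.
ΔS₂ = m₂c₂ ln(T_f/T₂) = 65.065 × ln(397.66/285) = 21.674 J/K.
ΔS_total = -17.317 + 21.674 = 4.36 J/K.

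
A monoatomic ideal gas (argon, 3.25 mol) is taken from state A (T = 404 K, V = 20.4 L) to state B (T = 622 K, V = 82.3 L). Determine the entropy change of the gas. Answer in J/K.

ΔS = 55.2 J/K

Entropy is a state function: ΔS = nC_V ln(T₂/T₁) + nR ln(V₂/V₁), with C_V = 3R/2 = 12.47 J mol⁻¹ K⁻¹ for a monoatomic ideal gas.
ΔS = 3.25 × [12.47 × ln(622/404) + 8.314 × ln(82.3/20.4)] = 55.2 J/K.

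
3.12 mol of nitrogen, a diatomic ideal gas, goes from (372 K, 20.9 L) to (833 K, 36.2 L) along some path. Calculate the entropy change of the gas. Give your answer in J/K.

ΔS = 66.5 J/K

Entropy is a state function: ΔS = nC_V ln(T₂/T₁) + nR ln(V₂/V₁), with C_V = 5R/2 = 20.79 J mol⁻¹ K⁻¹ for a diatomic ideal gas.
ΔS = 3.12 × [20.79 × ln(833/372) + 8.314 × ln(36.2/20.9)] = 66.5 J/K.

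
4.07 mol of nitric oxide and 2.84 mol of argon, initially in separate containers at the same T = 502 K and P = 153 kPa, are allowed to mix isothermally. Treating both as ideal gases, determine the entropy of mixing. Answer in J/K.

Mole fractions: x_A = 4.07/6.91 = 0.589, x_B = 0.411.
ΔS_mix = −R(n_A ln x_A + n_B ln x_B) = −8.314 × (4.07 ln 0.589 + 2.84 ln 0.411) = 38.9 J/K.

ΔS_mix = 38.9 J/K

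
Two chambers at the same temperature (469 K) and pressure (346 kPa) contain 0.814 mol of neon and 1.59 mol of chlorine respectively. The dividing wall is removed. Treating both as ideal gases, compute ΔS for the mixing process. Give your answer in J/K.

ΔS_mix = 12.8 J/K

Mole fractions: x_A = 0.814/2.4 = 0.339, x_B = 0.661.
ΔS_mix = −R(n_A ln x_A + n_B ln x_B) = −8.314 × (0.814 ln 0.339 + 1.59 ln 0.661) = 12.8 J/K.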